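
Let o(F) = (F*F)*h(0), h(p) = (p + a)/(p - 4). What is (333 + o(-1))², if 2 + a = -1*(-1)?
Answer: 1776889/16 ≈ 1.1106e+5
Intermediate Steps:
a = -1 (a = -2 - 1*(-1) = -2 + 1 = -1)
h(p) = (-1 + p)/(-4 + p) (h(p) = (p - 1)/(p - 4) = (-1 + p)/(-4 + p))
o(F) = F²/4 (o(F) = (F*F)*((-1 + 0)/(-4 + 0)) = F²*(-1/(-4)) = F²*(-¼*(-1)) = F²*(¼) = F²/4)
(333 + o(-1))² = (333 + (¼)*(-1)²)² = (333 + (¼)*1)² = (333 + ¼)² = (1333/4)² = 1776889/16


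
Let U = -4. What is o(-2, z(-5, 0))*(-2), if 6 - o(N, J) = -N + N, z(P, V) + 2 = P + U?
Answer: -12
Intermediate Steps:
z(P, V) = -6 + P (z(P, V) = -2 + (P - 4) = -2 + (-4 + P) = -6 + P)
o(N, J) = 6 (o(N, J) = 6 - (-N + N) = 6 - 1*0 = 6 + 0 = 6)
o(-2, z(-5, 0))*(-2) = 6*(-2) = -12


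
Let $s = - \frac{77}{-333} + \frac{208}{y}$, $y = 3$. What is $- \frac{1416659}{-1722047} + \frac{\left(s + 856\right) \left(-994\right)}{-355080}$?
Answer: $\frac{347540405929847}{101808830718540} \approx 3.4137$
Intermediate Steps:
$s = \frac{23165}{333}$ ($s = - \frac{77}{-333} + \frac{208}{3} = \left(-77\right) \left(- \frac{1}{333}\right) + 208 \cdot \frac{1}{3} = \frac{77}{333} + \frac{208}{3} = \frac{23165}{333} \approx 69.565$)
$- \frac{1416659}{-1722047} + \frac{\left(s + 856\right) \left(-994\right)}{-355080} = - \frac{1416659}{-1722047} + \frac{\left(\frac{23165}{333} + 856\right) \left(-994\right)}{-355080} = \left(-1416659\right) \left(- \frac{1}{1722047}\right) + \frac{308213}{333} \left(-994\right) \left(- \frac{1}{355080}\right) = \frac{1416659}{1722047} - - \frac{153181861}{59120820} = \frac{1416659}{1722047} + \frac{153181861}{59120820} = \frac{347540405929847}{101808830718540}$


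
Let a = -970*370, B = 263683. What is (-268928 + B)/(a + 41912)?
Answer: 5245/316988 ≈ 0.016546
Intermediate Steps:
a = -358900
(-268928 + B)/(a + 41912) = (-268928 + 263683)/(-358900 + 41912) = -5245/(-316988) = -5245*(-1/316988) = 5245/316988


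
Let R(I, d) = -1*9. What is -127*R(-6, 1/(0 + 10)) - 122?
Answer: 1021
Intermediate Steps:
R(I, d) = -9
-127*R(-6, 1/(0 + 10)) - 122 = -127*(-9) - 122 = 1143 - 122 = 1021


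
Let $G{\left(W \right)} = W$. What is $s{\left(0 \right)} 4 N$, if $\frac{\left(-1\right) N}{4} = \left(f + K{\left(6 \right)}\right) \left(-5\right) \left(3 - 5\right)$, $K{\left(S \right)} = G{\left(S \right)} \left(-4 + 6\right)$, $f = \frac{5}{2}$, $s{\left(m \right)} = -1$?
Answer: $2320$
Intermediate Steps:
$f = \frac{5}{2}$ ($f = 5 \cdot \frac{1}{2} = \frac{5}{2} \approx 2.5$)
$K{\left(S \right)} = 2 S$ ($K{\left(S \right)} = S \left(-4 + 6\right) = S 2 = 2 S$)
$N = -580$ ($N = - 4 \left(\frac{5}{2} + 2 \cdot 6\right) \left(-5\right) \left(3 - 5\right) = - 4 \left(\frac{5}{2} + 12\right) \left(-5\right) \left(-2\right) = - 4 \cdot \frac{29}{2} \left(-5\right) \left(-2\right) = - 4 \left(\left(- \frac{145}{2}\right) \left(-2\right)\right) = \left(-4\right) 145 = -580$)
$s{\left(0 \right)} 4 N = \left(-1\right) 4 \left(-580\right) = \left(-4\right) \left(-580\right) = 2320$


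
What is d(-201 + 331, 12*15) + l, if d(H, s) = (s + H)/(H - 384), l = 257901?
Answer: 32753272/127 ≈ 2.5790e+5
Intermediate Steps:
d(H, s) = (H + s)/(-384 + H)
d(-201 + 331, 12*15) + l = ((-201 + 331) + 12*15)/(-384 + (-201 + 331)) + 257901 = (130 + 180)/(-384 + 130) + 257901 = 310/(-254) + 257901 = -1/254*310 + 257901 = -155/127 + 257901 = 32753272/127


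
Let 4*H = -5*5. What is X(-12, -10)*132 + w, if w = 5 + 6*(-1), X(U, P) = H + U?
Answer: -2410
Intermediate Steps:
H = -25/4 (H = (-5*5)/4 = (1/4)*(-25) = -25/4 ≈ -6.2500)
X(U, P) = -25/4 + U
w = -1 (w = 5 - 6 = -1)
X(-12, -10)*132 + w = (-25/4 - 12)*132 - 1 = -73/4*132 - 1 = -2409 - 1 = -2410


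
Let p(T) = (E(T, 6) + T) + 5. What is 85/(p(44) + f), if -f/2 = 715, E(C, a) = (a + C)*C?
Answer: 85/819 ≈ 0.10379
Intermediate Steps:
E(C, a) = C*(C + a) (E(C, a) = (C + a)*C = C*(C + a))
p(T) = 5 + T + T*(6 + T) (p(T) = (T*(T + 6) + T) + 5 = (T*(6 + T) + T) + 5 = (T + T*(6 + T)) + 5 = 5 + T + T*(6 + T))
f = -1430 (f = -2*715 = -1430)
85/(p(44) + f) = 85/((5 + 44 + 44*(6 + 44)) - 1430) = 85/((5 + 44 + 44*50) - 1430) = 85/((5 + 44 + 2200) - 1430) = 85/(2249 - 1430) = 85/819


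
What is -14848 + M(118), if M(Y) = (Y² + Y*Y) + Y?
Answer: 13118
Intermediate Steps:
M(Y) = Y + 2*Y² (M(Y) = (Y² + Y²) + Y = 2*Y² + Y = Y + 2*Y²)
-14848 + M(118) = -14848 + 118*(1 + 2*118) = -14848 + 118*(1 + 236) = -14848 + 118*237 = -14848 + 27966 = 13118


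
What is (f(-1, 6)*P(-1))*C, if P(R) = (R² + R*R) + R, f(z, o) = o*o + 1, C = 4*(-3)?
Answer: -444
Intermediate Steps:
C = -12
f(z, o) = 1 + o² (f(z, o) = o² + 1 = 1 + o²)
P(R) = R + 2*R² (P(R) = (R² + R²) + R = 2*R² + R = R + 2*R²)
(f(-1, 6)*P(-1))*C = ((1 + 6²)*(-(1 + 2*(-1))))*(-12) = ((1 + 36)*(-(1 - 2)))*(-12) = (37*(-1*(-1)))*(-12) = (37*1)*(-12) = 37*(-12) = -444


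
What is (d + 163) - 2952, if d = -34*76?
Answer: -5373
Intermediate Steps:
d = -2584
(d + 163) - 2952 = (-2584 + 163) - 2952 = -2421 - 2952 = -5373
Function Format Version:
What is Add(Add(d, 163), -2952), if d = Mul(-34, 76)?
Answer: -5373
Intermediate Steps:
d = -2584
Add(Add(d, 163), -2952) = Add(Add(-2584, 163), -2952) = Add(-2421, -2952) = -5373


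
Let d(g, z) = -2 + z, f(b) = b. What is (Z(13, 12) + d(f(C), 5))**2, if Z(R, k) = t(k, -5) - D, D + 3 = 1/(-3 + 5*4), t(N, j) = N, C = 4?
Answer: 93025/289 ≈ 321.89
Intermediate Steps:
D = -50/17 (D = -3 + 1/(-3 + 5*4) = -3 + 1/(-3 + 20) = -3 + 1/17 = -50/17 ≈ -2.9412)
Z(R, k) = 50/17 + k (Z(R, k) = k - 1*(-50/17) = k + 50/17 = 50/17 + k)
(Z(13, 12) + d(f(C), 5))**2 = ((50/17 + 12) + (-2 + 5))**2 = (254/17 + 3)**2 = (305/17)**2 = 93025/289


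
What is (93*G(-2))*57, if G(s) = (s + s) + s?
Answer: -31806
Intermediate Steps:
G(s) = 3*s (G(s) = 2*s + s = 3*s)
(93*G(-2))*57 = (93*(3*(-2)))*57 = (93*(-6))*57 = -558*57 = -31806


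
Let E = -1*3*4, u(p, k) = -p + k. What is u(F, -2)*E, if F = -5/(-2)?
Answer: 54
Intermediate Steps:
F = 5/2 (F = -5*(-1/2) = 5/2 ≈ 2.5000)
u(p, k) = k - p
E = -12 (E = -3*4 = -12)
u(F, -2)*E = (-2 - 1*5/2)*(-12) = (-2 - 5/2)*(-12) = -9/2*(-12) = 54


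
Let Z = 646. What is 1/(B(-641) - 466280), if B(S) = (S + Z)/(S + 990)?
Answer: -349/162731715 ≈ -2.1446e-6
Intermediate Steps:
B(S) = (646 + S)/(990 + S) (B(S) = (S + 646)/(S + 990) = (646 + S)/(990 + S))
1/(B(-641) - 466280) = 1/((646 - 641)/(990 - 641) - 466280) = 1/(5/349 - 466280) = 1/(-162731715/349) = -349/162731715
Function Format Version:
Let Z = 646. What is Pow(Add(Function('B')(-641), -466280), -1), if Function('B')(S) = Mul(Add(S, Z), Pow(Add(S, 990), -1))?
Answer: Rational(-349, 162731715) ≈ -2.1446e-6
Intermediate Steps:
Function('B')(S) = Mul(Pow(Add(990, S), -1), Add(646, S)) (Function('B')(S) = Mul(Add(S, 646), Pow(Add(S, 990), -1)) = Mul(Add(646, S), Pow(Add(990, S), -1)) = Mul(Pow(Add(990, S), -1), Add(646, S)))
Pow(Add(Function('B')(-641), -466280), -1) = Pow(Add(Mul(Pow(Add(990, -641), -1), Add(646, -641)), -466280), -1) = Pow(Add(Mul(Pow(349, -1), 5), -466280), -1) = Pow(Add(Mul(Rational(1, 349), 5), -466280), -1) = Pow(Add(Rational(5, 349), -466280), -1) = Pow(Rational(-162731715, 349), -1) = Rational(-349, 162731715)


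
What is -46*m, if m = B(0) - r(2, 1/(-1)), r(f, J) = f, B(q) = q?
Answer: 92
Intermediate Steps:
m = -2 (m = 0 - 1*2 = 0 - 2 = -2)
-46*m = -46*(-2) = 92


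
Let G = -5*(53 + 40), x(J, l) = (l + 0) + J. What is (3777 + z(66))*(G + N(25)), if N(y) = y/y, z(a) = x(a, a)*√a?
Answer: -1752528 - 61248*√66 ≈ -2.2501e+6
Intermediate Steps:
x(J, l) = J + l (x(J, l) = l + J = J + l)
z(a) = 2*a^(3/2) (z(a) = (a + a)*√a = (2*a)*√a = 2*a^(3/2))
N(y) = 1
G = -465 (G = -5*93 = -465)
(3777 + z(66))*(G + N(25)) = (3777 + 2*66^(3/2))*(-465 + 1) = (3777 + 2*(66*√66))*(-464) = (3777 + 132*√66)*(-464) = -1752528 - 61248*√66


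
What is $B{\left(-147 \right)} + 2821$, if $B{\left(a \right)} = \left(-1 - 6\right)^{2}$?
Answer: $2870$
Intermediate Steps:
$B{\left(a \right)} = 49$ ($B{\left(a \right)} = \left(-7\right)^{2} = 49$)
$B{\left(-147 \right)} + 2821 = 49 + 2821 = 2870$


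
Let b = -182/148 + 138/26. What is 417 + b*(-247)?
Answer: -43679/74 ≈ -590.26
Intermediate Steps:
b = 3923/962 (b = -182*1/148 + 138*(1/26) = -91/74 + 69/13 = 3923/962 ≈ 4.0780)
417 + b*(-247) = 417 + (3923/962)*(-247) = 417 - 74537/74 = -43679/74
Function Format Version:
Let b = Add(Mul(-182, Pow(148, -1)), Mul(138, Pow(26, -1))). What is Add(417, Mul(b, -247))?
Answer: Rational(-43679, 74) ≈ -590.26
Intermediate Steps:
b = Rational(3923, 962) (b = Add(Mul(-182, Rational(1, 148)), Mul(138, Rational(1, 26))) = Add(Rational(-91, 74), Rational(69, 13)) = Rational(3923, 962) ≈ 4.0780)
Add(417, Mul(b, -247)) = Add(417, Mul(Rational(3923, 962), -247)) = Add(417, Rational(-74537, 74)) = Rational(-43679, 74)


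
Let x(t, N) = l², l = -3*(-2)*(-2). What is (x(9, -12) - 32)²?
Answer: 12544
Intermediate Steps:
l = -12 (l = 6*(-2) = -12)
x(t, N) = 144 (x(t, N) = (-12)² = 144)
(x(9, -12) - 32)² = (144 - 32)² = 112² = 12544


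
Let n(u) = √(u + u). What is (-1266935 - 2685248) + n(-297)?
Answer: -3952183 + 3*I*√66 ≈ -3.9522e+6 + 24.372*I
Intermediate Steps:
n(u) = √2*√u (n(u) = √(2*u) = √2*√u)
(-1266935 - 2685248) + n(-297) = (-1266935 - 2685248) + √2*√(-297) = -3952183 + √2*(3*I*√33) = -3952183 + 3*I*√66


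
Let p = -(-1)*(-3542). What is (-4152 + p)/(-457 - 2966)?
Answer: 7694/3423 ≈ 2.2477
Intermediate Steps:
p = -3542 (p = -1*3542 = -3542)
(-4152 + p)/(-457 - 2966) = (-4152 - 3542)/(-457 - 2966) = -7694/(-3423) = -7694*(-1/3423) = 7694/3423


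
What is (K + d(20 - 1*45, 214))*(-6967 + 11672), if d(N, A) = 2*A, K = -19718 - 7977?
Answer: -128291235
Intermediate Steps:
K = -27695
(K + d(20 - 1*45, 214))*(-6967 + 11672) = (-27695 + 2*214)*(-6967 + 11672) = (-27695 + 428)*4705 = -27267*4705 = -128291235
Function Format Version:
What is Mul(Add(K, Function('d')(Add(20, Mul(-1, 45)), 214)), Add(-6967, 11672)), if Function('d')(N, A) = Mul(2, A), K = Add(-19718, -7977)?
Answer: -128291235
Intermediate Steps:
K = -27695
Mul(Add(K, Function('d')(Add(20, Mul(-1, 45)), 214)), Add(-6967, 11672)) = Mul(Add(-27695, Mul(2, 214)), Add(-6967, 11672)) = Mul(Add(-27695, 428), 4705) = Mul(-27267, 4705) = -128291235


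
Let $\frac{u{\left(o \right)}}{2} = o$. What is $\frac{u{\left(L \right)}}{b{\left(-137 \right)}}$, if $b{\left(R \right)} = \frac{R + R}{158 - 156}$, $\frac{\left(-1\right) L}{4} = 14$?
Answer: $\frac{112}{137} \approx 0.81752$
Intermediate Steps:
$L = -56$ ($L = \left(-4\right) 14 = -56$)
$b{\left(R \right)} = R$ ($b{\left(R \right)} = \frac{2 R}{2} = 2 R \frac{1}{2} = R$)
$u{\left(o \right)} = 2 o$
$\frac{u{\left(L \right)}}{b{\left(-137 \right)}} = \frac{2 \left(-56\right)}{-137} = \left(-112\right) \left(- \frac{1}{137}\right) = \frac{112}{137}$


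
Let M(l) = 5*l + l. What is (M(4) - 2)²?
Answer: 484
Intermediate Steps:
M(l) = 6*l
(M(4) - 2)² = (6*4 - 2)² = (24 - 2)² = 22² = 484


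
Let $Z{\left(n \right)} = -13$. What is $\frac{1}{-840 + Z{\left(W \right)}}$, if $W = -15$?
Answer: $- \frac{1}{853} \approx -0.0011723$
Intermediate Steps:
$\frac{1}{-840 + Z{\left(W \right)}} = \frac{1}{-840 - 13} = \frac{1}{-853} = - \frac{1}{853}$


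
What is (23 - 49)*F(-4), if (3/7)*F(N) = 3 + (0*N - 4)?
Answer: 182/3 ≈ 60.667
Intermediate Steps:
F(N) = -7/3 (F(N) = 7*(3 + (0*N - 4))/3 = 7*(3 + (0 - 4))/3 = 7*(3 - 4)/3 = (7/3)*(-1) = -7/3)
(23 - 49)*F(-4) = (23 - 49)*(-7/3) = -26*(-7/3) = 182/3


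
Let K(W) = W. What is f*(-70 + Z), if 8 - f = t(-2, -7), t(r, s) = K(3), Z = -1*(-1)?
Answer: -345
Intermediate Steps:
Z = 1
t(r, s) = 3
f = 5 (f = 8 - 1*3 = 8 - 3 = 5)
f*(-70 + Z) = 5*(-70 + 1) = 5*(-69) = -345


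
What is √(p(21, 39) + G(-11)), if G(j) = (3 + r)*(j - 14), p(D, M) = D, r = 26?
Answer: 8*I*√11 ≈ 26.533*I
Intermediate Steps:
G(j) = -406 + 29*j (G(j) = (3 + 26)*(j - 14) = 29*(-14 + j) = -406 + 29*j)
√(p(21, 39) + G(-11)) = √(21 + (-406 + 29*(-11))) = √(21 + (-406 - 319)) = √(21 - 725) = √(-704) = 8*I*√11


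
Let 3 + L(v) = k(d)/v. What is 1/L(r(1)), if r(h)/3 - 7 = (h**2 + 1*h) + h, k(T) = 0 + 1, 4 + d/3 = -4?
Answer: -30/89 ≈ -0.33708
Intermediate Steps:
d = -24 (d = -12 + 3*(-4) = -12 - 12 = -24)
k(T) = 1
r(h) = 21 + 3*h**2 + 6*h (r(h) = 21 + 3*((h**2 + 1*h) + h) = 21 + 3*((h**2 + h) + h) = 21 + 3*((h + h**2) + h) = 21 + 3*(h**2 + 2*h) = 21 + (3*h**2 + 6*h) = 21 + 3*h**2 + 6*h)
L(v) = -3 + 1/v
1/L(r(1)) = 1/(-3 + 1/(21 + 3*1**2 + 6*1)) = 1/(-3 + 1/(21 + 3*1 + 6)) = 1/(-3 + 1/(21 + 3 + 6)) = 1/(-3 + 1/30) = 1/(-89/30) = -30/89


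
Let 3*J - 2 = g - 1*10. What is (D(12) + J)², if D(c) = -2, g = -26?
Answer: 1600/9 ≈ 177.78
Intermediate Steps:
J = -34/3 (J = ⅔ + (-26 - 1*10)/3 = ⅔ + (-26 - 10)/3 = ⅔ + (⅓)*(-36) = ⅔ - 12 = -34/3 ≈ -11.333)
(D(12) + J)² = (-2 - 34/3)² = (-40/3)² = 1600/9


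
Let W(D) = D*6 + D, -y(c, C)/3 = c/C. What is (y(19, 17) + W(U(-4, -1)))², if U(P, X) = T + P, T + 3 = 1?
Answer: 594441/289 ≈ 2056.9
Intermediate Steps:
T = -2 (T = -3 + 1 = -2)
y(c, C) = -3*c/C
U(P, X) = -2 + P
W(D) = 7*D (W(D) = 6*D + D = 7*D)
(y(19, 17) + W(U(-4, -1)))² = (-3*19/17 + 7*(-2 - 4))² = (-3*19*1/17 + 7*(-6))² = (-57/17 - 42)² = (-771/17)² = 594441/289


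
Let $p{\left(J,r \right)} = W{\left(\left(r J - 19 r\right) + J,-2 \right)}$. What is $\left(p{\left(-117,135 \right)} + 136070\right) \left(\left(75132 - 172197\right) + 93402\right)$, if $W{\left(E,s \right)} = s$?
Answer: $-498417084$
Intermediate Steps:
$p{\left(J,r \right)} = -2$
$\left(p{\left(-117,135 \right)} + 136070\right) \left(\left(75132 - 172197\right) + 93402\right) = \left(-2 + 136070\right) \left(\left(75132 - 172197\right) + 93402\right) = 136068 \left(\left(75132 - 172197\right) + 93402\right) = 136068 \left(-97065 + 93402\right) = 136068 \left(-3663\right) = -498417084$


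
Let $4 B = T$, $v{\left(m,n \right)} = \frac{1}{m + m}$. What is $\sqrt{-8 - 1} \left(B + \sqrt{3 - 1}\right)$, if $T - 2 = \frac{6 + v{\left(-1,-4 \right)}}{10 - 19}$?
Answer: $\frac{i \left(25 + 72 \sqrt{2}\right)}{24} \approx 5.2843 i$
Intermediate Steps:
$v{\left(m,n \right)} = \frac{1}{2 m}$
$T = \frac{25}{18}$ ($T = 2 + \frac{6 + \frac{1}{2 \left(-1\right)}}{10 - 19} = 2 + \frac{6 + \frac{1}{2} \left(-1\right)}{-9} = 2 + \left(6 - \frac{1}{2}\right) \left(- \frac{1}{9}\right) = 2 + \frac{11}{2} \left(- \frac{1}{9}\right) = 2 - \frac{11}{18} = \frac{25}{18} \approx 1.3889$)
$B = \frac{25}{72}$ ($B = \frac{1}{4} \cdot \frac{25}{18} = \frac{25}{72} \approx 0.34722$)
$\sqrt{-8 - 1} \left(B + \sqrt{3 - 1}\right) = \sqrt{-8 - 1} \left(\frac{25}{72} + \sqrt{3 - 1}\right) = \sqrt{-9} \left(\frac{25}{72} + \sqrt{2}\right) = 3 i \left(\frac{25}{72} + \sqrt{2}\right)$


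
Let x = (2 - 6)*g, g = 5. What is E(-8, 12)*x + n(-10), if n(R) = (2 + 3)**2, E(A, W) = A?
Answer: 185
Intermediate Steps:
n(R) = 25 (n(R) = 5**2 = 25)
x = -20 (x = (2 - 6)*5 = -4*5 = -20)
E(-8, 12)*x + n(-10) = -8*(-20) + 25 = 160 + 25 = 185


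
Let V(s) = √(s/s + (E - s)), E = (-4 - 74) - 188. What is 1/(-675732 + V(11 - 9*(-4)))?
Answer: -56311/38051144678 - I*√78/228306868068 ≈ -1.4799e-6 - 3.8684e-11*I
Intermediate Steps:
E = -266 (E = -78 - 188 = -266)
V(s) = √(-265 - s) (V(s) = √(s/s + (-266 - s)) = √(1 + (-266 - s)) = √(-265 - s))
1/(-675732 + V(11 - 9*(-4))) = 1/(-675732 + √(-265 - (11 - 9*(-4)))) = 1/(-675732 + √(-265 - (11 + 36))) = 1/(-675732 + √(-265 - 1*47)) = 1/(-675732 + √(-265 - 47)) = 1/(-675732 + √(-312)) = 1/(-675732 + 2*I*√78)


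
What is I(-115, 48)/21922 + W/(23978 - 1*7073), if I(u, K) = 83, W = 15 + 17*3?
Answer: 949989/123530470 ≈ 0.0076903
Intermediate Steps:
W = 66 (W = 15 + 51 = 66)
I(-115, 48)/21922 + W/(23978 - 1*7073) = 83/21922 + 66/(23978 - 1*7073) = 83*(1/21922) + 66/(23978 - 7073) = 83/21922 + 66/16905 = 83/21922 + 66*(1/16905) = 83/21922 + 22/5635 = 949989/123530470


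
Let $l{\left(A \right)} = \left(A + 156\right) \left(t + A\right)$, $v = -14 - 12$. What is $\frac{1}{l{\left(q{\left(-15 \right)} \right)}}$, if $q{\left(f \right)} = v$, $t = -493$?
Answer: $- \frac{1}{67470} \approx -1.4821 \cdot 10^{-5}$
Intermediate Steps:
$v = -26$
$q{\left(f \right)} = -26$
$l{\left(A \right)} = \left(-493 + A\right) \left(156 + A\right)$ ($l{\left(A \right)} = \left(A + 156\right) \left(-493 + A\right) = \left(156 + A\right) \left(-493 + A\right) = \left(-493 + A\right) \left(156 + A\right)$)
$\frac{1}{l{\left(q{\left(-15 \right)} \right)}} = \frac{1}{-76908 + \left(-26\right)^{2} - -8762} = \frac{1}{-76908 + 676 + 8762} = \frac{1}{-67470} = - \frac{1}{67470}$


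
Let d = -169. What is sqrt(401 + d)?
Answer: 2*sqrt(58) ≈ 15.232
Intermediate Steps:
sqrt(401 + d) = sqrt(401 - 169) = sqrt(232) = 2*sqrt(58)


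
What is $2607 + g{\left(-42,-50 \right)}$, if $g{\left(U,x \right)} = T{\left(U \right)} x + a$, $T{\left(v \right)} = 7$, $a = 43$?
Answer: $2300$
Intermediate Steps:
$g{\left(U,x \right)} = 43 + 7 x$ ($g{\left(U,x \right)} = 7 x + 43 = 43 + 7 x$)
$2607 + g{\left(-42,-50 \right)} = 2607 + \left(43 + 7 \left(-50\right)\right) = 2607 + \left(43 - 350\right) = 2607 - 307 = 2300$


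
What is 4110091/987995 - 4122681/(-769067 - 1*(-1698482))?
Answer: -16880532522/61217158195 ≈ -0.27575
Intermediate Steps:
4110091/987995 - 4122681/(-769067 - 1*(-1698482)) = 4110091*(1/987995) - 4122681/(-769067 + 1698482) = 4110091/987995 - 4122681/929415 = 4110091/987995 - 4122681*1/929415 = 4110091/987995 - 1374227/309805 = -16880532522/61217158195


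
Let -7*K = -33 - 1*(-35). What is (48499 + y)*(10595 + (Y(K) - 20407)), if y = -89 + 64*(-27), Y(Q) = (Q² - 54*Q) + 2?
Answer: -22404092260/49 ≈ -4.5723e+8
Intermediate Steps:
K = -2/7 (K = -(-33 - 1*(-35))/7 = -(-33 + 35)/7 = -⅐*2 = -2/7 ≈ -0.28571)
Y(Q) = 2 + Q² - 54*Q
y = -1817 (y = -89 - 1728 = -1817)
(48499 + y)*(10595 + (Y(K) - 20407)) = (48499 - 1817)*(10595 + ((2 + (-2/7)² - 54*(-2/7)) - 20407)) = 46682*(10595 + ((2 + 4/49 + 108/7) - 20407)) = 46682*(10595 + (858/49 - 20407)) = 46682*(10595 - 999085/49) = 46682*(-479930/49) = -22404092260/49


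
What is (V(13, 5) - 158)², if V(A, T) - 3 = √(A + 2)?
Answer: (155 - √15)² ≈ 22839.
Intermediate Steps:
V(A, T) = 3 + √(2 + A) (V(A, T) = 3 + √(A + 2) = 3 + √(2 + A))
(V(13, 5) - 158)² = ((3 + √(2 + 13)) - 158)² = ((3 + √15) - 158)² = (-155 + √15)²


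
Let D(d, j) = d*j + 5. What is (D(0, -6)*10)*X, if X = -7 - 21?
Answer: -1400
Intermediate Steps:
D(d, j) = 5 + d*j
X = -28
(D(0, -6)*10)*X = ((5 + 0*(-6))*10)*(-28) = ((5 + 0)*10)*(-28) = (5*10)*(-28) = 50*(-28) = -1400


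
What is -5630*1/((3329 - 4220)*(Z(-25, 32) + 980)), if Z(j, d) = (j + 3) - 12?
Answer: 2815/421443 ≈ 0.0066794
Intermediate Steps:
Z(j, d) = -9 + j (Z(j, d) = (3 + j) - 12 = -9 + j)
-5630*1/((3329 - 4220)*(Z(-25, 32) + 980)) = -5630*1/((3329 - 4220)*((-9 - 25) + 980)) = -5630*(-1/(891*(-34 + 980))) = -5630/(946*(-891)) = -5630/(-842886) = -5630*(-1/842886) = 2815/421443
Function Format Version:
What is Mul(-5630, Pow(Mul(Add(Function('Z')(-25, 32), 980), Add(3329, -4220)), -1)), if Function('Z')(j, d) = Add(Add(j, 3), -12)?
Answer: Rational(2815, 421443) ≈ 0.0066794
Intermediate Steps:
Function('Z')(j, d) = Add(-9, j) (Function('Z')(j, d) = Add(Add(3, j), -12) = Add(-9, j))
Mul(-5630, Pow(Mul(Add(Function('Z')(-25, 32), 980), Add(3329, -4220)), -1)) = Mul(-5630, Pow(Mul(Add(Add(-9, -25), 980), Add(3329, -4220)), -1)) = Mul(-5630, Pow(Mul(Add(-34, 980), -891), -1)) = Mul(-5630, Pow(Mul(946, -891), -1)) = Mul(-5630, Pow(-842886, -1)) = Mul(-5630, Rational(-1, 842886)) = Rational(2815, 421443)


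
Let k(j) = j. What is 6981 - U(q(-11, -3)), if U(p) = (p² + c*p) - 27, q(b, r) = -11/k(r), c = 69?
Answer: 60674/9 ≈ 6741.6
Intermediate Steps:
q(b, r) = -11/r
U(p) = -27 + p² + 69*p (U(p) = (p² + 69*p) - 27 = -27 + p² + 69*p)
6981 - U(q(-11, -3)) = 6981 - (-27 + (-11/(-3))² + 69*(-11/(-3))) = 6981 - (-27 + (-11*(-⅓))² + 69*(-11*(-⅓))) = 6981 - (-27 + (11/3)² + 69*(11/3)) = 6981 - (-27 + 121/9 + 253) = 6981 - 1*2155/9 = 6981 - 2155/9 = 60674/9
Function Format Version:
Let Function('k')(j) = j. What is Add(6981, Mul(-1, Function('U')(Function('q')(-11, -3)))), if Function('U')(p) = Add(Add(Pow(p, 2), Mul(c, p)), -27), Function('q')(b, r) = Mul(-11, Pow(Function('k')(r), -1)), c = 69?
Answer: Rational(60674, 9) ≈ 6741.6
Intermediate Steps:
Function('q')(b, r) = Mul(-11, Pow(r, -1))
Function('U')(p) = Add(-27, Pow(p, 2), Mul(69, p)) (Function('U')(p) = Add(Add(Pow(p, 2), Mul(69, p)), -27) = Add(-27, Pow(p, 2), Mul(69, p)))
Add(6981, Mul(-1, Function('U')(Function('q')(-11, -3)))) = Add(6981, Mul(-1, Add(-27, Pow(Mul(-11, Pow(-3, -1)), 2), Mul(69, Mul(-11, Pow(-3, -1)))))) = Add(6981, Mul(-1, Add(-27, Pow(Mul(-11, Rational(-1, 3)), 2), Mul(69, Mul(-11, Rational(-1, 3)))))) = Add(6981, Mul(-1, Add(-27, Pow(Rational(11, 3), 2), Mul(69, Rational(11, 3))))) = Add(6981, Mul(-1, Add(-27, Rational(121, 9), 253))) = Add(6981, Mul(-1, Rational(2155, 9))) = Add(6981, Rational(-2155, 9)) = Rational(60674, 9)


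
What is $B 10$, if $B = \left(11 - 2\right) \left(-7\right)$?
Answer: $-630$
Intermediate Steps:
$B = -63$ ($B = 9 \left(-7\right) = -63$)
$B 10 = \left(-63\right) 10 = -630$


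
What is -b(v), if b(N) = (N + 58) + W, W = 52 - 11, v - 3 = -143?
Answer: 41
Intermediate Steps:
v = -140 (v = 3 - 143 = -140)
W = 41
b(N) = 99 + N (b(N) = (N + 58) + 41 = (58 + N) + 41 = 99 + N)
-b(v) = -(99 - 140) = -1*(-41) = 41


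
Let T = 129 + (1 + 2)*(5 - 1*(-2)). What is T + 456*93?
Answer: 42558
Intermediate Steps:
T = 150 (T = 129 + 3*(5 + 2) = 129 + 3*7 = 129 + 21 = 150)
T + 456*93 = 150 + 456*93 = 150 + 42408 = 42558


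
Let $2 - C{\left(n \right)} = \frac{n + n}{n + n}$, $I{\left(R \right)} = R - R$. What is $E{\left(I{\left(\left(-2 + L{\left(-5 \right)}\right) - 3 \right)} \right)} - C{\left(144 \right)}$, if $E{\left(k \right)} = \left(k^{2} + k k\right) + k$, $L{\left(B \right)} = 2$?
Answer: $-1$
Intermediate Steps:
$I{\left(R \right)} = 0$
$C{\left(n \right)} = 1$ ($C{\left(n \right)} = 2 - \frac{n + n}{n + n} = 2 - \frac{2 n}{2 n} = 2 - 2 n \frac{1}{2 n} = 2 - 1 = 1$)
$E{\left(k \right)} = k + 2 k^{2}$ ($E{\left(k \right)} = \left(k^{2} + k^{2}\right) + k = 2 k^{2} + k = k + 2 k^{2}$)
$E{\left(I{\left(\left(-2 + L{\left(-5 \right)}\right) - 3 \right)} \right)} - C{\left(144 \right)} = 0 \left(1 + 2 \cdot 0\right) - 1 = 0 \left(1 + 0\right) - 1 = 0 \cdot 1 - 1 = 0 - 1 = -1$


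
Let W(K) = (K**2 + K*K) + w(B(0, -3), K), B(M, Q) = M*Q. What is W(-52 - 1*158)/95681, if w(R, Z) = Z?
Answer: 87990/95681 ≈ 0.91962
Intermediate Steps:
W(K) = K + 2*K**2 (W(K) = (K**2 + K*K) + K = (K**2 + K**2) + K = 2*K**2 + K = K + 2*K**2)
W(-52 - 1*158)/95681 = ((-52 - 1*158)*(1 + 2*(-52 - 1*158)))/95681 = ((-52 - 158)*(1 + 2*(-52 - 158)))*(1/95681) = -210*(1 + 2*(-210))*(1/95681) = -210*(1 - 420)*(1/95681) = -210*(-419)*(1/95681) = 87990*(1/95681) = 87990/95681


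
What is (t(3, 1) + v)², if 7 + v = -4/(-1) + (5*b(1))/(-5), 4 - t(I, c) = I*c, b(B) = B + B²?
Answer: 16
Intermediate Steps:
t(I, c) = 4 - I*c
v = -5 (v = -7 + (-4/(-1) + (5*(1*(1 + 1)))/(-5)) = -7 + (-4*(-1) + (5*(1*2))*(-⅕)) = -7 + (4 + (5*2)*(-⅕)) = -7 + (4 + 10*(-⅕)) = -7 + (4 - 2) = -7 + 2 = -5)
(t(3, 1) + v)² = ((4 - 1*3*1) - 5)² = ((4 - 3) - 5)² = (1 - 5)² = (-4)² = 16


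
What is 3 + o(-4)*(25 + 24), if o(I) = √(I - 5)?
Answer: 3 + 147*I ≈ 3.0 + 147.0*I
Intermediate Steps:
o(I) = √(-5 + I)
3 + o(-4)*(25 + 24) = 3 + √(-5 - 4)*(25 + 24) = 3 + √(-9)*49 = 3 + (3*I)*49 = 3 + 147*I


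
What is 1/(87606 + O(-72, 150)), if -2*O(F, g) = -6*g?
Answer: 1/88056 ≈ 1.1356e-5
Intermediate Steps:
O(F, g) = 3*g (O(F, g) = -(-3)*g = 3*g)
1/(87606 + O(-72, 150)) = 1/(87606 + 3*150) = 1/(87606 + 450) = 1/88056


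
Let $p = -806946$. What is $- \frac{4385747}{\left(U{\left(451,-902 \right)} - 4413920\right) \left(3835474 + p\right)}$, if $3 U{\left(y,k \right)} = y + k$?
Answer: $\frac{13157241}{40104406795408} \approx 3.2807 \cdot 10^{-7}$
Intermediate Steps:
$U{\left(y,k \right)} = \frac{k}{3} + \frac{y}{3}$ ($U{\left(y,k \right)} = \frac{y + k}{3} = \frac{k + y}{3} = \frac{k}{3} + \frac{y}{3}$)
$- \frac{4385747}{\left(U{\left(451,-902 \right)} - 4413920\right) \left(3835474 + p\right)} = - \frac{4385747}{\left(\left(\frac{1}{3} \left(-902\right) + \frac{1}{3} \cdot 451\right) - 4413920\right) \left(3835474 - 806946\right)} = - \frac{4385747}{\left(\left(- \frac{902}{3} + \frac{451}{3}\right) - 4413920\right) 3028528} = - \frac{4385747}{\left(- \frac{451}{3} - 4413920\right) 3028528} = - \frac{4385747}{\left(- \frac{13242211}{3}\right) 3028528} = - \frac{4385747}{- \frac{40104406795408}{3}} = \left(-4385747\right) \left(- \frac{3}{40104406795408}\right) = \frac{13157241}{40104406795408}$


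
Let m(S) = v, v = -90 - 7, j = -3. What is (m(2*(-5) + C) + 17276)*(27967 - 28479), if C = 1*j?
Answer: -8795648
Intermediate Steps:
C = -3 (C = 1*(-3) = -3)
v = -97
m(S) = -97
(m(2*(-5) + C) + 17276)*(27967 - 28479) = (-97 + 17276)*(27967 - 28479) = 17179*(-512) = -8795648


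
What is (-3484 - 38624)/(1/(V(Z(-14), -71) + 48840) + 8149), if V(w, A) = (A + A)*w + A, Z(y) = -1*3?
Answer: -517875765/100222514 ≈ -5.1673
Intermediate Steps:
Z(y) = -3
V(w, A) = A + 2*A*w (V(w, A) = (2*A)*w + A = 2*A*w + A = A + 2*A*w)
(-3484 - 38624)/(1/(V(Z(-14), -71) + 48840) + 8149) = (-3484 - 38624)/(1/(-71*(1 + 2*(-3)) + 48840) + 8149) = -42108/(1/(-71*(1 - 6) + 48840) + 8149) = -42108/(1/(-71*(-5) + 48840) + 8149) = -42108/(1/(355 + 48840) + 8149) = -42108/(1/49195 + 8149) = -42108/400890056/49195 = -42108*49195/400890056 = -517875765/100222514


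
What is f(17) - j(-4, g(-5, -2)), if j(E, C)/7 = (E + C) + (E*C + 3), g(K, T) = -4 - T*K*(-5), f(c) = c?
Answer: 990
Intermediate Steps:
g(K, T) = -4 + 5*K*T (g(K, T) = -4 - K*T*(-5) = -4 - (-5)*K*T = -4 + 5*K*T)
j(E, C) = 21 + 7*C + 7*E + 7*C*E (j(E, C) = 7*((E + C) + (E*C + 3)) = 7*((C + E) + (C*E + 3)) = 7*((C + E) + (3 + C*E)) = 7*(3 + C + E + C*E) = 21 + 7*C + 7*E + 7*C*E)
f(17) - j(-4, g(-5, -2)) = 17 - (21 + 7*(-4 + 5*(-5)*(-2)) + 7*(-4) + 7*(-4 + 5*(-5)*(-2))*(-4)) = 17 - (21 + 7*(-4 + 50) - 28 + 7*(-4 + 50)*(-4)) = 17 - (21 + 7*46 - 28 + 7*46*(-4)) = 17 - (21 + 322 - 28 - 1288) = 17 - 1*(-973) = 17 + 973 = 990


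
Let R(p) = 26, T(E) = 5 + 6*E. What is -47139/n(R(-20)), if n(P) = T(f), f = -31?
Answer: 47139/181 ≈ 260.44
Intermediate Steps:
n(P) = -181 (n(P) = 5 + 6*(-31) = 5 - 186 = -181)
-47139/n(R(-20)) = -47139/(-181) = -47139*(-1/181) = 47139/181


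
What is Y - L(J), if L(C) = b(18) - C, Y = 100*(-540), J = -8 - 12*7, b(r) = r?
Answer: -54110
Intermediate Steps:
J = -92 (J = -8 - 84 = -92)
Y = -54000
L(C) = 18 - C
Y - L(J) = -54000 - (18 - 1*(-92)) = -54000 - (18 + 92) = -54000 - 1*110 = -54000 - 110 = -54110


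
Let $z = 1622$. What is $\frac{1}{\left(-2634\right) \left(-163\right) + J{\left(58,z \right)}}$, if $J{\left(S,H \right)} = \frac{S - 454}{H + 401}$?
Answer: $\frac{2023}{868558470} \approx 2.3291 \cdot 10^{-6}$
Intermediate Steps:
$J{\left(S,H \right)} = \frac{-454 + S}{401 + H}$
$\frac{1}{\left(-2634\right) \left(-163\right) + J{\left(58,z \right)}} = \frac{1}{\left(-2634\right) \left(-163\right) + \frac{-454 + 58}{401 + 1622}} = \frac{1}{429342 + \frac{1}{2023} \left(-396\right)} = \frac{1}{429342 - \frac{396}{2023}} = \frac{1}{\frac{868558470}{2023}} = \frac{2023}{868558470}$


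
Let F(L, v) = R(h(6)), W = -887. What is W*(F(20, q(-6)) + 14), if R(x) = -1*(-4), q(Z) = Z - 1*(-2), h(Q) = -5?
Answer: -15966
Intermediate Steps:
q(Z) = 2 + Z (q(Z) = Z + 2 = 2 + Z)
R(x) = 4
F(L, v) = 4
W*(F(20, q(-6)) + 14) = -887*(4 + 14) = -887*18 = -15966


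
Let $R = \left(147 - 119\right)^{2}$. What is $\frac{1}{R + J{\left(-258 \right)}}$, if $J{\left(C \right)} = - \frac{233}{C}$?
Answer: $\frac{258}{202505} \approx 0.001274$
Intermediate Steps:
$R = 784$ ($R = 28^{2} = 784$)
$\frac{1}{R + J{\left(-258 \right)}} = \frac{1}{784 - \frac{233}{-258}} = \frac{1}{784 - - \frac{233}{258}} = \frac{1}{784 + \frac{233}{258}} = \frac{1}{\frac{202505}{258}} = \frac{258}{202505}$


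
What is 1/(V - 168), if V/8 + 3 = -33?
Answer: -1/456 ≈ -0.0021930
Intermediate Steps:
V = -288 (V = -24 + 8*(-33) = -24 - 264 = -288)
1/(V - 168) = 1/(-288 - 168) = 1/(-456) = -1/456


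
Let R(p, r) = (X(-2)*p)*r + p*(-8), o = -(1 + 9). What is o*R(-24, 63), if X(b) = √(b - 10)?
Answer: -1920 + 30240*I*√3 ≈ -1920.0 + 52377.0*I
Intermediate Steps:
X(b) = √(-10 + b)
o = -10 (o = -1*10 = -10)
R(p, r) = -8*p + 2*I*p*r*√3 (R(p, r) = (√(-10 - 2)*p)*r + p*(-8) = (√(-12)*p)*r - 8*p = ((2*I*√3)*p)*r - 8*p = (2*I*p*√3)*r - 8*p = 2*I*p*r*√3 - 8*p = -8*p + 2*I*p*r*√3)
o*R(-24, 63) = -20*(-24)*(-4 + I*63*√3) = -20*(-24)*(-4 + 63*I*√3) = -10*(192 - 3024*I*√3) = -1920 + 30240*I*√3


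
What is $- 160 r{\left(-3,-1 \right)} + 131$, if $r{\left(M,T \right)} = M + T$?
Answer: $771$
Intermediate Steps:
$- 160 r{\left(-3,-1 \right)} + 131 = - 160 \left(-3 - 1\right) + 131 = \left(-160\right) \left(-4\right) + 131 = 640 + 131 = 771$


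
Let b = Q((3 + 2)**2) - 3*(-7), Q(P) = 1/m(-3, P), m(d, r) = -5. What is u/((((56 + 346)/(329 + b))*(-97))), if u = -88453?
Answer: 51568099/64990 ≈ 793.48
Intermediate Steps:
Q(P) = -1/5 (Q(P) = 1/(-5) = -1/5)
b = 104/5 (b = -1/5 - 3*(-7) = -1/5 + 21 = 104/5 ≈ 20.800)
u/((((56 + 346)/(329 + b))*(-97))) = -88453*(-(329 + 104/5)/(97*(56 + 346))) = -88453/((402/(1749/5))*(-97)) = -88453/((402*(5/1749))*(-97)) = -88453/((670/583)*(-97)) = -88453/(-64990/583) = -88453*(-583/64990) = 51568099/64990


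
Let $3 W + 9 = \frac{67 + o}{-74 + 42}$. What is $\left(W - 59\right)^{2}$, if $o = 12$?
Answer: $\frac{36372961}{9216} \approx 3946.7$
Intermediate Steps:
$W = - \frac{367}{96}$ ($W = -3 + \frac{\left(67 + 12\right) \frac{1}{-74 + 42}}{3} = -3 + \frac{79 \frac{1}{-32}}{3} = -3 + \frac{79 \left(- \frac{1}{32}\right)}{3} = -3 + \frac{1}{3} \left(- \frac{79}{32}\right) = -3 - \frac{79}{96} = - \frac{367}{96} \approx -3.8229$)
$\left(W - 59\right)^{2} = \left(- \frac{367}{96} - 59\right)^{2} = \left(- \frac{6031}{96}\right)^{2} = \frac{36372961}{9216}$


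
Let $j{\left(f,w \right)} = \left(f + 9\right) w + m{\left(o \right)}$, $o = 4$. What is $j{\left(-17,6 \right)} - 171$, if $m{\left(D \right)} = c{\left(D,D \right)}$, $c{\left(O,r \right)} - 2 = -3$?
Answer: $-220$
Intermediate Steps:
$c{\left(O,r \right)} = -1$ ($c{\left(O,r \right)} = 2 - 3 = -1$)
$m{\left(D \right)} = -1$
$j{\left(f,w \right)} = -1 + w \left(9 + f\right)$ ($j{\left(f,w \right)} = \left(f + 9\right) w - 1 = \left(9 + f\right) w - 1 = w \left(9 + f\right) - 1 = -1 + w \left(9 + f\right)$)
$j{\left(-17,6 \right)} - 171 = \left(-1 + 9 \cdot 6 - 102\right) - 171 = \left(-1 + 54 - 102\right) - 171 = -49 - 171 = -220$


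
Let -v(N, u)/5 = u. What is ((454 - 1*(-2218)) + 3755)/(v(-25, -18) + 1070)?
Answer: 6427/1160 ≈ 5.5405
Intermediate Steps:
v(N, u) = -5*u
((454 - 1*(-2218)) + 3755)/(v(-25, -18) + 1070) = ((454 - 1*(-2218)) + 3755)/(-5*(-18) + 1070) = ((454 + 2218) + 3755)/(90 + 1070) = (2672 + 3755)/1160 = 6427*(1/1160) = 6427/1160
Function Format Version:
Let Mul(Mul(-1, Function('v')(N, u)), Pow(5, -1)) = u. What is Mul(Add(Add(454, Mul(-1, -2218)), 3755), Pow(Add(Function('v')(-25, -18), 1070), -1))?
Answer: Rational(6427, 1160) ≈ 5.5405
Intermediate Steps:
Function('v')(N, u) = Mul(-5, u)
Mul(Add(Add(454, Mul(-1, -2218)), 3755), Pow(Add(Function('v')(-25, -18), 1070), -1)) = Mul(Add(Add(454, Mul(-1, -2218)), 3755), Pow(Add(Mul(-5, -18), 1070), -1)) = Mul(Add(Add(454, 2218), 3755), Pow(Add(90, 1070), -1)) = Mul(Add(2672, 3755), Pow(1160, -1)) = Mul(6427, Rational(1, 1160)) = Rational(6427, 1160)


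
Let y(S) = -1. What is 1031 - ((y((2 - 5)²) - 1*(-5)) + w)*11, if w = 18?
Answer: 789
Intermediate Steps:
1031 - ((y((2 - 5)²) - 1*(-5)) + w)*11 = 1031 - ((-1 - 1*(-5)) + 18)*11 = 1031 - ((-1 + 5) + 18)*11 = 1031 - (4 + 18)*11 = 1031 - 22*11 = 1031 - 1*242 = 1031 - 242 = 789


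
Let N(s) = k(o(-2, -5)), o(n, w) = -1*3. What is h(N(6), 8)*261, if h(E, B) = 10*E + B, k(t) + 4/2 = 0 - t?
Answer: 4698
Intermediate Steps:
o(n, w) = -3
k(t) = -2 - t (k(t) = -2 + (0 - t) = -2 - t)
N(s) = 1 (N(s) = -2 - 1*(-3) = -2 + 3 = 1)
h(E, B) = B + 10*E
h(N(6), 8)*261 = (8 + 10*1)*261 = (8 + 10)*261 = 18*261 = 4698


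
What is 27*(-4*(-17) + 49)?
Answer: 3159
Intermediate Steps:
27*(-4*(-17) + 49) = 27*(68 + 49) = 27*117 = 3159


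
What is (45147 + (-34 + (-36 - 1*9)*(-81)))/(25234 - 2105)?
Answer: 48758/23129 ≈ 2.1081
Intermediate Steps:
(45147 + (-34 + (-36 - 1*9)*(-81)))/(25234 - 2105) = (45147 + (-34 + (-36 - 9)*(-81)))/23129 = (45147 + (-34 - 45*(-81)))*(1/23129) = (45147 + (-34 + 3645))*(1/23129) = (45147 + 3611)*(1/23129) = 48758*(1/23129) = 48758/23129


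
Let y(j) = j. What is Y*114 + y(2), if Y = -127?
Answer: -14476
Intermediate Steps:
Y*114 + y(2) = -127*114 + 2 = -14478 + 2 = -14476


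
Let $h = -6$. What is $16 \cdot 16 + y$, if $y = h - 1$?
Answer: $249$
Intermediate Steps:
$y = -7$ ($y = -6 - 1 = -7$)
$16 \cdot 16 + y = 16 \cdot 16 - 7 = 256 - 7 = 249$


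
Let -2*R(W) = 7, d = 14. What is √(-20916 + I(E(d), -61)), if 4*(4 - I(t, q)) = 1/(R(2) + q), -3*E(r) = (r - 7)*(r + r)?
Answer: I*√1391986110/258 ≈ 144.61*I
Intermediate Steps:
R(W) = -7/2 (R(W) = -½*7 = -7/2)
E(r) = -2*r*(-7 + r)/3 (E(r) = -(r - 7)*(r + r)/3 = -(-7 + r)*2*r/3 = -2*r*(-7 + r)/3)
I(t, q) = 4 - 1/(4*(-7/2 + q))
√(-20916 + I(E(d), -61)) = √(-20916 + (-57 + 16*(-61))/(2*(-7 + 2*(-61)))) = √(-20916 + (-57 - 976)/(2*(-7 - 122))) = √(-20916 + (½)*(-1033)/(-129)) = √(-20916 + (½)*(-1/129)*(-1033)) = √(-20916 + 1033/258) = √(-5395295/258) = I*√1391986110/258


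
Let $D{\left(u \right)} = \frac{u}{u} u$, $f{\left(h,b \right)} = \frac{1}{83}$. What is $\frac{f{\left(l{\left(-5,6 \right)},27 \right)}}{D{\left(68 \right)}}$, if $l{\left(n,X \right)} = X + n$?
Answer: $\frac{1}{5644} \approx 0.00017718$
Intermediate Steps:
$f{\left(h,b \right)} = \frac{1}{83}$
$D{\left(u \right)} = u$ ($D{\left(u \right)} = 1 u = u$)
$\frac{f{\left(l{\left(-5,6 \right)},27 \right)}}{D{\left(68 \right)}} = \frac{1}{83 \cdot 68} = \frac{1}{83} \cdot \frac{1}{68} = \frac{1}{5644}$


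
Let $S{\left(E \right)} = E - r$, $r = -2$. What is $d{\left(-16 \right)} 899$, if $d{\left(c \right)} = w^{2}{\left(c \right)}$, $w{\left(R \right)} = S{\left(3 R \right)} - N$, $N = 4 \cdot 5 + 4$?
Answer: $4405100$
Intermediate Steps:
$N = 24$ ($N = 20 + 4 = 24$)
$S{\left(E \right)} = 2 + E$ ($S{\left(E \right)} = E - -2 = E + 2 = 2 + E$)
$w{\left(R \right)} = -22 + 3 R$ ($w{\left(R \right)} = \left(2 + 3 R\right) - 24 = -22 + 3 R$)
$d{\left(c \right)} = \left(-22 + 3 c\right)^{2}$
$d{\left(-16 \right)} 899 = \left(-22 + 3 \left(-16\right)\right)^{2} \cdot 899 = \left(-22 - 48\right)^{2} \cdot 899 = \left(-70\right)^{2} \cdot 899 = 4900 \cdot 899 = 4405100$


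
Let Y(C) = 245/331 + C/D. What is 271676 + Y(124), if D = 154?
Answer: 6924245599/25487 ≈ 2.7168e+5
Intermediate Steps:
Y(C) = 245/331 + C/154
271676 + Y(124) = 271676 + (245/331 + (1/154)*124) = 271676 + (245/331 + 62/77) = 271676 + 39387/25487 = 6924245599/25487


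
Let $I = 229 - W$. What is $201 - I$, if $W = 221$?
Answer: $193$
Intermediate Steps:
$I = 8$ ($I = 229 - 221 = 8$)
$201 - I = 201 - 8 = 193$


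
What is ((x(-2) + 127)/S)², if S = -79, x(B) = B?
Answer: 15625/6241 ≈ 2.5036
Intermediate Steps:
((x(-2) + 127)/S)² = ((-2 + 127)/(-79))² = (125*(-1/79))² = (-125/79)² = 15625/6241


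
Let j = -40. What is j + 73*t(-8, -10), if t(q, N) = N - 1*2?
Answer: -916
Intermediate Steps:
t(q, N) = -2 + N (t(q, N) = N - 2 = -2 + N)
j + 73*t(-8, -10) = -40 + 73*(-2 - 10) = -40 + 73*(-12) = -40 - 876 = -916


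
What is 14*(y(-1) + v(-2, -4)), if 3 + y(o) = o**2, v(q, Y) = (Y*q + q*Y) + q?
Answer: 168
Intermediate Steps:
v(q, Y) = q + 2*Y*q (v(q, Y) = (Y*q + Y*q) + q = 2*Y*q + q = q + 2*Y*q)
y(o) = -3 + o**2
14*(y(-1) + v(-2, -4)) = 14*((-3 + (-1)**2) - 2*(1 + 2*(-4))) = 14*((-3 + 1) - 2*(1 - 8)) = 14*(-2 - 2*(-7)) = 14*(-2 + 14) = 14*12 = 168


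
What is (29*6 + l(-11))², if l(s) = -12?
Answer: 26244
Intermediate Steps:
(29*6 + l(-11))² = (29*6 - 12)² = (174 - 12)² = 162² = 26244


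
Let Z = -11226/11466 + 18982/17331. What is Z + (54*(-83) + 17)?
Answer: -16430544696/3679949 ≈ -4464.9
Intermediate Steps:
Z = 427589/3679949 (Z = -11226*1/11466 + 18982*(1/17331) = -1871/1911 + 18982/17331 = 427589/3679949 ≈ 0.11619)
Z + (54*(-83) + 17) = 427589/3679949 + (54*(-83) + 17) = 427589/3679949 + (-4482 + 17) = 427589/3679949 - 4465 = -16430544696/3679949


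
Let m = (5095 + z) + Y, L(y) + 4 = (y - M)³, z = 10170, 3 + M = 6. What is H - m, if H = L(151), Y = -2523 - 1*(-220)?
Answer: 3228826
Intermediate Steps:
M = 3 (M = -3 + 6 = 3)
Y = -2303 (Y = -2523 + 220 = -2303)
L(y) = -4 + (-3 + y)³ (L(y) = -4 + (y - 1*3)³ = -4 + (y - 3)³ = -4 + (-3 + y)³)
H = 3241788 (H = -4 + (-3 + 151)³ = -4 + 148³ = -4 + 3241792 = 3241788)
m = 12962 (m = (5095 + 10170) - 2303 = 15265 - 2303 = 12962)
H - m = 3241788 - 1*12962 = 3241788 - 12962 = 3228826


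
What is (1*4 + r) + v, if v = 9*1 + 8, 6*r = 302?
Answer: 214/3 ≈ 71.333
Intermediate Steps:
r = 151/3 (r = (⅙)*302 = 151/3 ≈ 50.333)
v = 17 (v = 9 + 8 = 17)
(1*4 + r) + v = (1*4 + 151/3) + 17 = (4 + 151/3) + 17 = 163/3 + 17 = 214/3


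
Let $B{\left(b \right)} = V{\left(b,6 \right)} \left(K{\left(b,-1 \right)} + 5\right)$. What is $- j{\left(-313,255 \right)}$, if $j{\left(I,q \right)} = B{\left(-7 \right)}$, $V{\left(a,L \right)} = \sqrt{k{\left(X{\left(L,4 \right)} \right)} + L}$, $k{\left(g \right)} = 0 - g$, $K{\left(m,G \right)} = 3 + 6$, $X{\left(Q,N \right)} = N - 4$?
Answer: $- 14 \sqrt{6} \approx -34.293$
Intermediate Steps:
$X{\left(Q,N \right)} = -4 + N$ ($X{\left(Q,N \right)} = N - 4 = -4 + N$)
$K{\left(m,G \right)} = 9$
$k{\left(g \right)} = - g$
$V{\left(a,L \right)} = \sqrt{L}$ ($V{\left(a,L \right)} = \sqrt{- (-4 + 4) + L} = \sqrt{\left(-1\right) 0 + L} = \sqrt{0 + L} = \sqrt{L}$)
$B{\left(b \right)} = 14 \sqrt{6}$ ($B{\left(b \right)} = \sqrt{6} \left(9 + 5\right) = \sqrt{6} \cdot 14 = 14 \sqrt{6}$)
$j{\left(I,q \right)} = 14 \sqrt{6}$
$- j{\left(-313,255 \right)} = - 14 \sqrt{6}$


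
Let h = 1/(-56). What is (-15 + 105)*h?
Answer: -45/28 ≈ -1.6071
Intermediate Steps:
h = -1/56 ≈ -0.017857
(-15 + 105)*h = (-15 + 105)*(-1/56) = 90*(-1/56) = -45/28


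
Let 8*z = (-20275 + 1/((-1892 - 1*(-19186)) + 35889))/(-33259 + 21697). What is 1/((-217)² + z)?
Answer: 1229803692/57910495623919 ≈ 2.1236e-5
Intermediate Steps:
z = 269571331/1229803692 (z = ((-20275 + 1/((-1892 - 1*(-19186)) + 35889))/(-33259 + 21697))/8 = ((-20275 + 1/((-1892 + 19186) + 35889))/(-11562))/8 = ((-20275 + 1/(17294 + 35889))*(-1/11562))/8 = ((-20275 + 1/53183)*(-1/11562))/8 = (-1078285324/53183*(-1/11562))/8 = (⅛)*(539142662/307450923) = 269571331/1229803692 ≈ 0.21920)
1/((-217)² + z) = 1/((-217)² + 269571331/1229803692) = 1/(47089 + 269571331/1229803692) = 1/(57910495623919/1229803692) = 1229803692/57910495623919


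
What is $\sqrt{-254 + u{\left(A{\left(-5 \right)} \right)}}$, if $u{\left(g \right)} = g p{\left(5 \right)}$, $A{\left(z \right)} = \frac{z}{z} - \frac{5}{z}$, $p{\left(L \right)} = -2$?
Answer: $i \sqrt{258} \approx 16.062 i$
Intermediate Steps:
$A{\left(z \right)} = 1 - \frac{5}{z}$
$u{\left(g \right)} = - 2 g$ ($u{\left(g \right)} = g \left(-2\right) = - 2 g$)
$\sqrt{-254 + u{\left(A{\left(-5 \right)} \right)}} = \sqrt{-254 - 2 \frac{-5 - 5}{-5}} = \sqrt{-254 - 2 \left(\left(- \frac{1}{5}\right) \left(-10\right)\right)} = \sqrt{-254 - 4} = \sqrt{-258} = i \sqrt{258}$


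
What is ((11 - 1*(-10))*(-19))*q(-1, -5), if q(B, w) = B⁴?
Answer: -399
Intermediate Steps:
((11 - 1*(-10))*(-19))*q(-1, -5) = ((11 - 1*(-10))*(-19))*(-1)⁴ = ((11 + 10)*(-19))*1 = (21*(-19))*1 = -399*1 = -399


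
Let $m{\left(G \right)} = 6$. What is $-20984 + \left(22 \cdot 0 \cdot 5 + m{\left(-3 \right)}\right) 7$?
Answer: $-20942$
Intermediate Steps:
$-20984 + \left(22 \cdot 0 \cdot 5 + m{\left(-3 \right)}\right) 7 = -20984 + \left(22 \cdot 0 \cdot 5 + 6\right) 7 = -20984 + \left(22 \cdot 0 + 6\right) 7 = -20984 + \left(0 + 6\right) 7 = -20984 + 6 \cdot 7 = -20984 + 42 = -20942$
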